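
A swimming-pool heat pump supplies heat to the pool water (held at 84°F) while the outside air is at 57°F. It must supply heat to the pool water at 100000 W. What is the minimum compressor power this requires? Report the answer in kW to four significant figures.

In absolute terms T_C = 287.04 K and T_H = 302.04 K, so ΔT = 15.00 K.
COP_Carnot = T_H/ΔT = 302.04/15.00 = 20.14.
Ẇ_min = Q̇/COP_Carnot = 100000/20.14 = 4966 W = 4.966 kW.

4.966 kW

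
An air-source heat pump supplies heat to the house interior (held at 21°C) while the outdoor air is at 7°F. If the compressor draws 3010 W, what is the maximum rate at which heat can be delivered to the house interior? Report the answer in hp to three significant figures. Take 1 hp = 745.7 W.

In absolute terms T_C = 259.26 K and T_H = 294.15 K, so ΔT = 34.89 K.
COP_Carnot = T_H/ΔT = 294.15/34.89 = 8.431.
Q̇_max = COP_Carnot × Ẇ = 8.431 × 3010 W = 25380 W = 34.03 hp.

34.0 hp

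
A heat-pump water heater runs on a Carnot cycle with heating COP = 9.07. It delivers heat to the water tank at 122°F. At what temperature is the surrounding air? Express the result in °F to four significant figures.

57.87 °F

COP_HP = T_H/(T_H − T_C) gives T_H − T_C = T_H/COP.
With T_H = 323.15 K, T_C = 323.15 × (1 − 1/9.07) = 287.52 K.
Converting, 287.52 K = 57.87°F.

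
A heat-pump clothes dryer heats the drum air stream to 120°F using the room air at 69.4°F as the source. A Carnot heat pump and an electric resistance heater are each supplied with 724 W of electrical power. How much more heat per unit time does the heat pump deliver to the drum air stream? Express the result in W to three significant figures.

In absolute terms T_C = 293.93 K and T_H = 322.04 K, so ΔT = 28.11 K.
COP_Carnot = T_H/ΔT = 322.04/28.11 = 11.46.
The heat pump delivers Q̇_H = COP × Ẇ = 8294 W; the resistance heater delivers Ẇ = 724.0 W.
Extra = (COP − 1)·Ẇ = 7570 W.

7570 W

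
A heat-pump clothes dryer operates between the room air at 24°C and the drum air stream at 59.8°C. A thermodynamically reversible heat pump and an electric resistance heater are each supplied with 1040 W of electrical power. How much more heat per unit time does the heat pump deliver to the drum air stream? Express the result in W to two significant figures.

8600 W

In absolute terms T_C = 297.15 K and T_H = 332.95 K, so ΔT = 35.80 K.
COP_Carnot = T_H/ΔT = 332.95/35.80 = 9.300.
The heat pump delivers Q̇_H = COP × Ẇ = 9672 W; the resistance heater delivers Ẇ = 1040 W.
Extra = (COP − 1)·Ẇ = 8632 W.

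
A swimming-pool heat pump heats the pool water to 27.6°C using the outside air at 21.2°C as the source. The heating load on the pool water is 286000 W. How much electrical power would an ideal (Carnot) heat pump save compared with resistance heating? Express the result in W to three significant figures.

In absolute terms T_C = 294.35 K and T_H = 300.75 K, so ΔT = 6.400 K.
COP_Carnot = T_H/ΔT = 300.75/6.400 = 46.99.
Resistance heating needs Ẇ_res = Q̇_H = 286000 W; the reversible heat pump needs only Ẇ_hp = Q̇_H/COP = 6086 W.
Saving = 286000 − 6086 = 279900 W.

280000 W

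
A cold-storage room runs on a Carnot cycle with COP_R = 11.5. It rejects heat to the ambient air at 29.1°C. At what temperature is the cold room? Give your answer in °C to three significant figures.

4.92 °C

For a Carnot refrigerator COP_R = T_C/(T_H − T_C), so T_C = COP·T_H/(1 + COP).
With T_H = 302.25 K, T_C = 11.5 × 302.25/12.50 = 278.07 K.
Converting, 278.07 K = 4.92°C.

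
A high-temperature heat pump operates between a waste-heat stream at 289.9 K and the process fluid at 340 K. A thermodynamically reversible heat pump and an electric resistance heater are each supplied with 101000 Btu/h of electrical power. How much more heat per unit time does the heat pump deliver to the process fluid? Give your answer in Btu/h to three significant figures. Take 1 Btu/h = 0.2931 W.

The reservoir spacing is ΔT = 340 − 289.9 = 50.10 K.
COP_Carnot = T_H/ΔT = 340.00/50.10 = 6.786.
The heat pump delivers Q̇_H = COP × Ẇ = 685400 Btu/h; the resistance heater delivers Ẇ = 101000 Btu/h.
Extra = (COP − 1)·Ẇ = 584400 Btu/h.

584000 Btu/h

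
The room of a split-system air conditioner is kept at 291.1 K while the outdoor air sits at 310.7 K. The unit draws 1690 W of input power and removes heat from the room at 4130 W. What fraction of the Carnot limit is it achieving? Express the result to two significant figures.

COP_actual = Q̇_C/Ẇ = 4130/1690 = 2.444.
The reservoir spacing is ΔT = 310.7 − 291.1 = 19.60 K.
COP_Carnot = T_C/ΔT = 291.10/19.60 = 14.85.
η_II = COP_actual/COP_Carnot = 2.444/14.85 = 0.1645.

0.16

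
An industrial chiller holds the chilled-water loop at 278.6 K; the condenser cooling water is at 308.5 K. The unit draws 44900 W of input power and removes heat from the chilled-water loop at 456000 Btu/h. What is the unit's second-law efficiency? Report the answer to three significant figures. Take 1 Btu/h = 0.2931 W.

Converting, Q̇_C = 456000 Btu/h = 133700 W, so COP_actual = Q̇_C/Ẇ = 133700/44900 = 2.977.
The reservoir spacing is ΔT = 308.5 − 278.6 = 29.90 K.
COP_Carnot = T_C/ΔT = 278.60/29.90 = 9.318.
η_II = COP_actual/COP_Carnot = 2.977/9.318 = 0.3195.

0.319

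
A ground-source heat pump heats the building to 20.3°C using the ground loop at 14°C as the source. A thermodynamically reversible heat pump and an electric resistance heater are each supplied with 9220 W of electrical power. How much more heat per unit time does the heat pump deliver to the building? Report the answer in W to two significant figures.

420000 W

In absolute terms T_C = 287.15 K and T_H = 293.45 K, so ΔT = 6.300 K.
COP_Carnot = T_H/ΔT = 293.45/6.300 = 46.58.
The heat pump delivers Q̇_H = COP × Ẇ = 429500 W; the resistance heater delivers Ẇ = 9220 W.
Extra = (COP − 1)·Ẇ = 420200 W.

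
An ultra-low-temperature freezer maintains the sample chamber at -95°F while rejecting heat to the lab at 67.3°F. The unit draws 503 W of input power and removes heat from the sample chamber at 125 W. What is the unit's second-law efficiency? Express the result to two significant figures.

COP_actual = Q̇_C/Ẇ = 125.0/503.0 = 0.2485.
In absolute terms T_C = 202.59 K and T_H = 292.76 K, so ΔT = 90.17 K.
COP_Carnot = T_C/ΔT = 202.59/90.17 = 2.247.
η_II = COP_actual/COP_Carnot = 0.2485/2.247 = 0.1106.

0.11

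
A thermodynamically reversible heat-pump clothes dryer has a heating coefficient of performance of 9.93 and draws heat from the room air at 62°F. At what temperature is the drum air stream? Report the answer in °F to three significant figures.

120 °F

COP_HP = T_H/(T_H − T_C) rearranges to T_H = COP·T_C/(COP − 1).
With T_C = 289.82 K, T_H = 9.93 × 289.82/8.930 = 322.27 K.
Converting, 322.27 K = 120.42°F.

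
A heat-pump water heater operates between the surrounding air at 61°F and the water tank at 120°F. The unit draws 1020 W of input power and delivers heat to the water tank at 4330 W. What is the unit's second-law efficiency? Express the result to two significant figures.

COP_actual = Q̇_H/Ẇ = 4330/1020 = 4.245.
In absolute terms T_C = 289.26 K and T_H = 322.04 K, so ΔT = 32.78 K.
COP_Carnot = T_H/ΔT = 322.04/32.78 = 9.825.
η_II = COP_actual/COP_Carnot = 4.245/9.825 = 0.4321.

0.43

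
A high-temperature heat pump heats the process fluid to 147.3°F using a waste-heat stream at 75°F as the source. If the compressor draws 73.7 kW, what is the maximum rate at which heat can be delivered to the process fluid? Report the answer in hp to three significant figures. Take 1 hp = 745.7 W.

830 hp

In absolute terms T_C = 297.04 K and T_H = 337.21 K, so ΔT = 40.17 K.
COP_Carnot = T_H/ΔT = 337.21/40.17 = 8.395.
Q̇_max = COP_Carnot × Ẇ = 8.395 × 73.70 kW = 618.7 kW = 829.7 hp.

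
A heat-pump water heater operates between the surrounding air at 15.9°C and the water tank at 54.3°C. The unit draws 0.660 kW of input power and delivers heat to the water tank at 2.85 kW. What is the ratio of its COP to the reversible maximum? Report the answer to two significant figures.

COP_actual = Q̇_H/Ẇ = 2.850/0.6600 = 4.318.
In absolute terms T_C = 289.05 K and T_H = 327.45 K, so ΔT = 38.40 K.
COP_Carnot = T_H/ΔT = 327.45/38.40 = 8.527.
η_II = COP_actual/COP_Carnot = 4.318/8.527 = 0.5064.

0.51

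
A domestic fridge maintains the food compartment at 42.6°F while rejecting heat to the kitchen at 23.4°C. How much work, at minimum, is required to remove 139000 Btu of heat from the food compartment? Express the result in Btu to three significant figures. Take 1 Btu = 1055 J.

8720 Btu

In absolute terms T_C = 279.04 K and T_H = 296.55 K, so ΔT = 17.51 K.
The reversible limit is COP_R = T_C/ΔT = 15.93, so W_min = Q_C/COP = Q_C·ΔT/T_C.
W_min = 139000 × 17.51/279.04 = 8723 Btu.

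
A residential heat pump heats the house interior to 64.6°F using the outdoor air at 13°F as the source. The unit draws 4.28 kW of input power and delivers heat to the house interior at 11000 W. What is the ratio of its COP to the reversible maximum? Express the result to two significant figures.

Converting, Q̇_H = 11000 W = 11.00 kW, so COP_actual = Q̇_H/Ẇ = 11.00/4.280 = 2.570.
In absolute terms T_C = 262.59 K and T_H = 291.26 K, so ΔT = 28.67 K.
COP_Carnot = T_H/ΔT = 291.26/28.67 = 10.16.
η_II = COP_actual/COP_Carnot = 2.570/10.16 = 0.2530.

0.25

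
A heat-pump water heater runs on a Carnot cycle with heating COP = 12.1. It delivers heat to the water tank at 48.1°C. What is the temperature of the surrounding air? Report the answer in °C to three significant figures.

COP_HP = T_H/(T_H − T_C) gives T_H − T_C = T_H/COP.
With T_H = 321.25 K, T_C = 321.25 × (1 − 1/12.1) = 294.70 K.
Converting, 294.70 K = 21.55°C.

21.6 °C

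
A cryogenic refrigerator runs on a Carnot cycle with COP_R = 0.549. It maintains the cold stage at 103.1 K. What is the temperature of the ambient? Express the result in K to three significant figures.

COP_R = T_C/(T_H − T_C) gives T_H − T_C = T_C/COP.
With T_C = 103.10 K, T_H = 103.10 × (1 + 1/0.549) = 290.90 K.

291 K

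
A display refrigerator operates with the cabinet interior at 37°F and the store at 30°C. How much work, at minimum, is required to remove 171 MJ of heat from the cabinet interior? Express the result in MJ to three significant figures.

16.9 MJ

In absolute terms T_C = 275.93 K and T_H = 303.15 K, so ΔT = 27.22 K.
The reversible limit is COP_R = T_C/ΔT = 10.14, so W_min = Q_C/COP = Q_C·ΔT/T_C.
W_min = 171.0 × 27.22/275.93 = 16.87 MJ.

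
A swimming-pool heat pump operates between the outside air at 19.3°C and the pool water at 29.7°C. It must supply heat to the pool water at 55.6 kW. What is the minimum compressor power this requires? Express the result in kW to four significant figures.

1.909 kW

In absolute terms T_C = 292.45 K and T_H = 302.85 K, so ΔT = 10.40 K.
COP_Carnot = T_H/ΔT = 302.85/10.40 = 29.12.
Ẇ_min = Q̇/COP_Carnot = 55.60/29.12 = 1.909 kW.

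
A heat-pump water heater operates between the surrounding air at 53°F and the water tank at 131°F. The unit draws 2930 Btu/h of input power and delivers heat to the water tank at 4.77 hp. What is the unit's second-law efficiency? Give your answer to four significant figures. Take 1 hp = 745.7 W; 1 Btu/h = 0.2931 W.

Converting, Q̇_H = 4.770 hp = 12140 Btu/h, so COP_actual = Q̇_H/Ẇ = 12140/2930 = 4.142.
In absolute terms T_C = 284.82 K and T_H = 328.15 K, so ΔT = 43.33 K.
COP_Carnot = T_H/ΔT = 328.15/43.33 = 7.573.
η_II = COP_actual/COP_Carnot = 4.142/7.573 = 0.5470.

0.5470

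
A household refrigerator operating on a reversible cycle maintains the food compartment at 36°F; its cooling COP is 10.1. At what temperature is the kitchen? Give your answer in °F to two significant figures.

85 °F

COP_R = T_C/(T_H − T_C) gives T_H − T_C = T_C/COP.
With T_C = 275.37 K, T_H = 275.37 × (1 + 1/10.1) = 302.64 K.
Converting, 302.64 K = 85.08°F.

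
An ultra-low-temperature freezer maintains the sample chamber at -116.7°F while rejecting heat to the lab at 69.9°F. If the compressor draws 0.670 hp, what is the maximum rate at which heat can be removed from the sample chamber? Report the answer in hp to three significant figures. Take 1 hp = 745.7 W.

In absolute terms T_C = 190.54 K and T_H = 294.21 K, so ΔT = 103.7 K.
COP_Carnot = T_C/ΔT = 190.54/103.7 = 1.838.
Q̇_max = COP_Carnot × Ẇ = 1.838 × 0.6700 hp = 1.231 hp.

1.23 hp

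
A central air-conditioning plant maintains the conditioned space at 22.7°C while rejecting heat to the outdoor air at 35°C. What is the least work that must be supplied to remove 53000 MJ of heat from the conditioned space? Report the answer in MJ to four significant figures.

In absolute terms T_C = 295.85 K and T_H = 308.15 K, so ΔT = 12.30 K.
The reversible limit is COP_R = T_C/ΔT = 24.05, so W_min = Q_C/COP = Q_C·ΔT/T_C.
W_min = 53000 × 12.30/295.85 = 2203 MJ.

2203 MJ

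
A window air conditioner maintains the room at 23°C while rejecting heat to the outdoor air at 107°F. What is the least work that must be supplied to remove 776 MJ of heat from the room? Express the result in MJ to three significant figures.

48.9 MJ

In absolute terms T_C = 296.15 K and T_H = 314.82 K, so ΔT = 18.67 K.
The reversible limit is COP_R = T_C/ΔT = 15.87, so W_min = Q_C/COP = Q_C·ΔT/T_C.
W_min = 776.0 × 18.67/296.15 = 48.91 MJ.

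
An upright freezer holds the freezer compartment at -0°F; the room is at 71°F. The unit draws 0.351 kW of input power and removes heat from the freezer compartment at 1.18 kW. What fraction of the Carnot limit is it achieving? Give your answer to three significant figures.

COP_actual = Q̇_C/Ẇ = 1.180/0.3510 = 3.362.
In absolute terms T_C = 255.37 K and T_H = 294.82 K, so ΔT = 39.44 K.
COP_Carnot = T_C/ΔT = 255.37/39.44 = 6.474.
η_II = COP_actual/COP_Carnot = 3.362/6.474 = 0.5193.

0.519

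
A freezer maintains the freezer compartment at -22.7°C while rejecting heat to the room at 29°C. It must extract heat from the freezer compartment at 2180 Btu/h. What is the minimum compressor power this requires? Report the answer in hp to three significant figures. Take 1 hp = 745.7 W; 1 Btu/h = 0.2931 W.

0.177 hp

In absolute terms T_C = 250.45 K and T_H = 302.15 K, so ΔT = 51.70 K.
COP_Carnot = T_C/ΔT = 250.45/51.70 = 4.844.
Ẇ_min = Q̇/COP_Carnot = 2180/4.844 = 450.0 Btu/h = 0.1769 hp.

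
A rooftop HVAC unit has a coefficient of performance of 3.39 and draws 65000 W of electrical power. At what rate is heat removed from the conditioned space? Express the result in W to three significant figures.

220000 W

Q̇_C = COP × Ẇ = 3.39 × 65000 = 220400 W.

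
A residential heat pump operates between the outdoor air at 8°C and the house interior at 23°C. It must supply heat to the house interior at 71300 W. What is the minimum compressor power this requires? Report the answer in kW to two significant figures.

In absolute terms T_C = 281.15 K and T_H = 296.15 K, so ΔT = 15.00 K.
COP_Carnot = T_H/ΔT = 296.15/15.00 = 19.74.
Ẇ_min = Q̇/COP_Carnot = 71300/19.74 = 3611 W = 3.611 kW.

3.6 kW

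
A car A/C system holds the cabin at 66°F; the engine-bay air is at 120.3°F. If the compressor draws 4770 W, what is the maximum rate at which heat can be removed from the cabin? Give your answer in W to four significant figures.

46180 W

In absolute terms T_C = 292.04 K and T_H = 322.21 K, so ΔT = 30.17 K.
COP_Carnot = T_C/ΔT = 292.04/30.17 = 9.681.
Q̇_max = COP_Carnot × Ẇ = 9.681 × 4770 W = 46180 W.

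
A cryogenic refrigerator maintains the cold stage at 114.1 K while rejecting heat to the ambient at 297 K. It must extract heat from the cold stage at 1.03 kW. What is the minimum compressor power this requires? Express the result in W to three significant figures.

1650 W

The reservoir spacing is ΔT = 297 − 114.1 = 182.9 K.
COP_Carnot = T_C/ΔT = 114.10/182.9 = 0.6238.
Ẇ_min = Q̇/COP_Carnot = 1.030/0.6238 = 1.651 kW = 1651 W.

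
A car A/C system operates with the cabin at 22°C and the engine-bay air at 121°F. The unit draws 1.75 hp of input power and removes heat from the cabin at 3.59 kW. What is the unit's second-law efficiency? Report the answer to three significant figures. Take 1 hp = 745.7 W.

0.256

Converting, Q̇_C = 3.590 kW = 4.814 hp, so COP_actual = Q̇_C/Ẇ = 4.814/1.750 = 2.751.
In absolute terms T_C = 295.15 K and T_H = 322.59 K, so ΔT = 27.44 K.
COP_Carnot = T_C/ΔT = 295.15/27.44 = 10.75.
η_II = COP_actual/COP_Carnot = 2.751/10.75 = 0.2558.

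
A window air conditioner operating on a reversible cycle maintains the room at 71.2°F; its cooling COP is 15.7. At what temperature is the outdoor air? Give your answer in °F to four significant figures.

COP_R = T_C/(T_H − T_C) gives T_H − T_C = T_C/COP.
With T_C = 294.93 K, T_H = 294.93 × (1 + 1/15.7) = 313.71 K.
Converting, 313.71 K = 105.01°F.

105.0 °F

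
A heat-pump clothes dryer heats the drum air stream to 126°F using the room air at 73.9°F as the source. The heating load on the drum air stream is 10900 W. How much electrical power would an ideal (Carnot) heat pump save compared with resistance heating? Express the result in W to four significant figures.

In absolute terms T_C = 296.43 K and T_H = 325.37 K, so ΔT = 28.94 K.
COP_Carnot = T_H/ΔT = 325.37/28.94 = 11.24.
Resistance heating needs Ẇ_res = Q̇_H = 10900 W; the reversible heat pump needs only Ẇ_hp = Q̇_H/COP = 969.6 W.
Saving = 10900 − 969.6 = 9930 W.

9930 W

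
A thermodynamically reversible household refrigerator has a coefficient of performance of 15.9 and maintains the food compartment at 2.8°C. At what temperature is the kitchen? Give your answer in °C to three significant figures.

COP_R = T_C/(T_H − T_C) gives T_H − T_C = T_C/COP.
With T_C = 275.95 K, T_H = 275.95 × (1 + 1/15.9) = 293.31 K.
Converting, 293.31 K = 20.16°C.

20.2 °C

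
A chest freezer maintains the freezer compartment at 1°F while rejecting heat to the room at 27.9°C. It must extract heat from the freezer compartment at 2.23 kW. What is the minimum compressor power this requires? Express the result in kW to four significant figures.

0.3932 kW

In absolute terms T_C = 255.93 K and T_H = 301.05 K, so ΔT = 45.12 K.
COP_Carnot = T_C/ΔT = 255.93/45.12 = 5.672.
Ẇ_min = Q̇/COP_Carnot = 2.230/5.672 = 0.3932 kW.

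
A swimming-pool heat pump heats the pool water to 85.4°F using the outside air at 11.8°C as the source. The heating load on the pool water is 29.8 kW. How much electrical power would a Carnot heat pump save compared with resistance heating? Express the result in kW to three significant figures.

28.0 kW

In absolute terms T_C = 284.95 K and T_H = 302.82 K, so ΔT = 17.87 K.
COP_Carnot = T_H/ΔT = 302.82/17.87 = 16.95.
Resistance heating needs Ẇ_res = Q̇_H = 29.80 kW; the reversible heat pump needs only Ẇ_hp = Q̇_H/COP = 1.758 kW.
Saving = 29.80 − 1.758 = 28.04 kW.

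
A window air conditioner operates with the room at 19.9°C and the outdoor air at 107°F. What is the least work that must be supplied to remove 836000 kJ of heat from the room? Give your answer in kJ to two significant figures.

62000 kJ

In absolute terms T_C = 293.05 K and T_H = 314.82 K, so ΔT = 21.77 K.
The reversible limit is COP_R = T_C/ΔT = 13.46, so W_min = Q_C/COP = Q_C·ΔT/T_C.
W_min = 836000 × 21.77/293.05 = 62090 kJ.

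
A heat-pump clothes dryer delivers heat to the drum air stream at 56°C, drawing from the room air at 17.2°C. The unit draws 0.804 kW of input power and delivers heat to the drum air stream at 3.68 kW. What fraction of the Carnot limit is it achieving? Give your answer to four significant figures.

0.5395

COP_actual = Q̇_H/Ẇ = 3.680/0.8040 = 4.577.
In absolute terms T_C = 290.35 K and T_H = 329.15 K, so ΔT = 38.80 K.
COP_Carnot = T_H/ΔT = 329.15/38.80 = 8.483.
η_II = COP_actual/COP_Carnot = 4.577/8.483 = 0.5395.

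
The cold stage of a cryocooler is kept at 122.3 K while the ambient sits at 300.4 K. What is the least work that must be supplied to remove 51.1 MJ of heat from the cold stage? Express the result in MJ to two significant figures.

74 MJ

The reservoir spacing is ΔT = 300.4 − 122.3 = 178.1 K.
The reversible limit is COP_R = T_C/ΔT = 0.6867, so W_min = Q_C/COP = Q_C·ΔT/T_C.
W_min = 51.10 × 178.1/122.30 = 74.41 MJ.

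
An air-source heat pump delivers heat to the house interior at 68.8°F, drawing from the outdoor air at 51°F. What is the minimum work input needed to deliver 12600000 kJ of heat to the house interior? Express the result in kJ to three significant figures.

424000 kJ

In absolute terms T_C = 283.71 K and T_H = 293.59 K, so ΔT = 9.889 K.
The reversible limit is COP_HP = T_H/ΔT = 29.69, so W_min = Q_H/COP = Q_H·ΔT/T_H.
W_min = 12600000 × 9.889/293.59 = 424400 kJ.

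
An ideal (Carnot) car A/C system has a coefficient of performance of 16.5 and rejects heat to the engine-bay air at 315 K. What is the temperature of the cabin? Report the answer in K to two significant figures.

300 K

For a Carnot refrigerator COP_R = T_C/(T_H − T_C), so T_C = COP·T_H/(1 + COP).
With T_H = 315.00 K, T_C = 16.5 × 315.00/17.50 = 297.00 K.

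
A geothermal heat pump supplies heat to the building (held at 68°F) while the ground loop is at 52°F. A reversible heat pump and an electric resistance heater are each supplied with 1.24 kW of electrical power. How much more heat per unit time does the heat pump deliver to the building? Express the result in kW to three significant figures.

In absolute terms T_C = 284.26 K and T_H = 293.15 K, so ΔT = 8.889 K.
COP_Carnot = T_H/ΔT = 293.15/8.889 = 32.98.
The heat pump delivers Q̇_H = COP × Ẇ = 40.89 kW; the resistance heater delivers Ẇ = 1.240 kW.
Extra = (COP − 1)·Ẇ = 39.65 kW.

39.7 kW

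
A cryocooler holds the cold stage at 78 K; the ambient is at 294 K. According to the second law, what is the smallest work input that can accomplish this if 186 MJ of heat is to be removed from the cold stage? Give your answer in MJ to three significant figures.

515 MJ

The reservoir spacing is ΔT = 294 − 78 = 216.0 K.
The reversible limit is COP_R = T_C/ΔT = 0.3611, so W_min = Q_C/COP = Q_C·ΔT/T_C.
W_min = 186.0 × 216.0/78.00 = 515.1 MJ.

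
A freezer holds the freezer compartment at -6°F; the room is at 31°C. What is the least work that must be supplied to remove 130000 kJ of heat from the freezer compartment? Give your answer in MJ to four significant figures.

In absolute terms T_C = 252.04 K and T_H = 304.15 K, so ΔT = 52.11 K.
The reversible limit is COP_R = T_C/ΔT = 4.837, so W_min = Q_C/COP = Q_C·ΔT/T_C.
W_min = 130000 × 52.11/252.04 = 26880 kJ = 26.88 MJ.

26.88 MJ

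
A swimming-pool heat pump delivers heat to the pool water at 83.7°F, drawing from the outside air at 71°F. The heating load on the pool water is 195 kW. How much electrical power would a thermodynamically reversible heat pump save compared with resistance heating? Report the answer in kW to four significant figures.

190.4 kW

In absolute terms T_C = 294.82 K and T_H = 301.87 K, so ΔT = 7.056 K.
COP_Carnot = T_H/ΔT = 301.87/7.056 = 42.79.
Resistance heating needs Ẇ_res = Q̇_H = 195.0 kW; the reversible heat pump needs only Ẇ_hp = Q̇_H/COP = 4.558 kW.
Saving = 195.0 − 4.558 = 190.4 kW.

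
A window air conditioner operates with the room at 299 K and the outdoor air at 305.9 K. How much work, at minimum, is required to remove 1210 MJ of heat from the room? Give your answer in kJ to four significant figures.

The reservoir spacing is ΔT = 305.9 − 299 = 6.900 K.
The reversible limit is COP_R = T_C/ΔT = 43.33, so W_min = Q_C/COP = Q_C·ΔT/T_C.
W_min = 1210 × 6.900/299.00 = 27.92 MJ = 27920 kJ.

27920 kJ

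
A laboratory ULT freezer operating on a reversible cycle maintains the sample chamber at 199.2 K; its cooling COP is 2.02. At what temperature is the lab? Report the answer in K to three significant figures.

COP_R = T_C/(T_H − T_C) gives T_H − T_C = T_C/COP.
With T_C = 199.20 K, T_H = 199.20 × (1 + 1/2.02) = 297.81 K.

298 K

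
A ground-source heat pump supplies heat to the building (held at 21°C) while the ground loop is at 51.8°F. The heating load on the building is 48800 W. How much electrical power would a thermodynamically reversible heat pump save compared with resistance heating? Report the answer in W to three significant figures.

In absolute terms T_C = 284.15 K and T_H = 294.15 K, so ΔT = 10.00 K.
COP_Carnot = T_H/ΔT = 294.15/10.00 = 29.42.
Resistance heating needs Ẇ_res = Q̇_H = 48800 W; the reversible heat pump needs only Ẇ_hp = Q̇_H/COP = 1659 W.
Saving = 48800 − 1659 = 47140 W.

47100 W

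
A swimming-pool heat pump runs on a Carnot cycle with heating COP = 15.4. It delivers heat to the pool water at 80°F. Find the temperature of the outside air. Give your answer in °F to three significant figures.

COP_HP = T_H/(T_H − T_C) gives T_H − T_C = T_H/COP.
With T_H = 299.82 K, T_C = 299.82 × (1 − 1/15.4) = 280.35 K.
Converting, 280.35 K = 44.96°F.

45.0 °F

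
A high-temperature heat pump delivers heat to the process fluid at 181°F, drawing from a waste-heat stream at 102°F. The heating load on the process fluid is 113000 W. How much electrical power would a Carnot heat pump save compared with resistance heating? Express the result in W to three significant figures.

In absolute terms T_C = 312.04 K and T_H = 355.93 K, so ΔT = 43.89 K.
COP_Carnot = T_H/ΔT = 355.93/43.89 = 8.110.
Resistance heating needs Ẇ_res = Q̇_H = 113000 W; the reversible heat pump needs only Ẇ_hp = Q̇_H/COP = 13930 W.
Saving = 113000 − 13930 = 99070 W.

99100 W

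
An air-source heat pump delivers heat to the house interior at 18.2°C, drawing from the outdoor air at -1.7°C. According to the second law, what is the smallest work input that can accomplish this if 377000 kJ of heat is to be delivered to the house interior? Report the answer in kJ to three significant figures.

25800 kJ

In absolute terms T_C = 271.45 K and T_H = 291.35 K, so ΔT = 19.90 K.
The reversible limit is COP_HP = T_H/ΔT = 14.64, so W_min = Q_H/COP = Q_H·ΔT/T_H.
W_min = 377000 × 19.90/291.35 = 25750 kJ.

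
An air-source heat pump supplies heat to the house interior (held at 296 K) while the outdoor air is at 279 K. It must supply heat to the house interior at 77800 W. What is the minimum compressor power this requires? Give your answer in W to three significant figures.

4470 W

The reservoir spacing is ΔT = 296 − 279 = 17.00 K.
COP_Carnot = T_H/ΔT = 296.00/17.00 = 17.41.
Ẇ_min = Q̇/COP_Carnot = 77800/17.41 = 4468 W.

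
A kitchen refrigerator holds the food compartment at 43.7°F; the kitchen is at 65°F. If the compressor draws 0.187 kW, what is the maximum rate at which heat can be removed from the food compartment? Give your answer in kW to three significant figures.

In absolute terms T_C = 279.65 K and T_H = 291.48 K, so ΔT = 11.83 K.
COP_Carnot = T_C/ΔT = 279.65/11.83 = 23.63.
Q̇_max = COP_Carnot × Ẇ = 23.63 × 0.1870 kW = 4.419 kW.

4.42 kW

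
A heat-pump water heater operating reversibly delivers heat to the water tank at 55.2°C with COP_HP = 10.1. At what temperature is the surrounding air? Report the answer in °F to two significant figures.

73 °F

COP_HP = T_H/(T_H − T_C) gives T_H − T_C = T_H/COP.
With T_H = 328.35 K, T_C = 328.35 × (1 − 1/10.1) = 295.84 K.
Converting, 295.84 K = 72.84°F.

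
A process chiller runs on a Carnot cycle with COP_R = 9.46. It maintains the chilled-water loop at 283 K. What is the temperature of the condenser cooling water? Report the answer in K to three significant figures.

COP_R = T_C/(T_H − T_C) gives T_H − T_C = T_C/COP.
With T_C = 283.00 K, T_H = 283.00 × (1 + 1/9.46) = 312.92 K.

313 K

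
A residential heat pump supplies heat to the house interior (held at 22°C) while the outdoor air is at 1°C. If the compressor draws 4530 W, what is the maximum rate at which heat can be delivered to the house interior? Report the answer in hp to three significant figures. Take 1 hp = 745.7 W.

In absolute terms T_C = 274.15 K and T_H = 295.15 K, so ΔT = 21.00 K.
COP_Carnot = T_H/ΔT = 295.15/21.00 = 14.05.
Q̇_max = COP_Carnot × Ẇ = 14.05 × 4530 W = 63670 W = 85.38 hp.

85.4 hp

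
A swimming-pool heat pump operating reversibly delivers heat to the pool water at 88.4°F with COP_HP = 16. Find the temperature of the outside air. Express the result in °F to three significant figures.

COP_HP = T_H/(T_H − T_C) gives T_H − T_C = T_H/COP.
With T_H = 304.48 K, T_C = 304.48 × (1 − 1/16) = 285.45 K.
Converting, 285.45 K = 54.15°F.

54.1 °F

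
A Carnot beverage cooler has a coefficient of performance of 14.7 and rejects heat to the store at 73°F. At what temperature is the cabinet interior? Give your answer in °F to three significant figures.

39.1 °F

For a Carnot refrigerator COP_R = T_C/(T_H − T_C), so T_C = COP·T_H/(1 + COP).
With T_H = 295.93 K, T_C = 14.7 × 295.93/15.70 = 277.08 K.
Converting, 277.08 K = 39.07°F.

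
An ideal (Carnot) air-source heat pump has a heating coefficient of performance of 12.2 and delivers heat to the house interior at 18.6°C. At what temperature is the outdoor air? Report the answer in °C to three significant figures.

-5.31 °C

COP_HP = T_H/(T_H − T_C) gives T_H − T_C = T_H/COP.
With T_H = 291.75 K, T_C = 291.75 × (1 − 1/12.2) = 267.84 K.
Converting, 267.84 K = -5.31°C.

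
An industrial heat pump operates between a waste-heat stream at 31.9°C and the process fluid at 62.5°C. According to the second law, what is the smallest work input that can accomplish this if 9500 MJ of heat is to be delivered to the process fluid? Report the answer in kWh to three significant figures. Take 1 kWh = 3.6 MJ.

In absolute terms T_C = 305.05 K and T_H = 335.65 K, so ΔT = 30.60 K.
The reversible limit is COP_HP = T_H/ΔT = 10.97, so W_min = Q_H/COP = Q_H·ΔT/T_H.
W_min = 9500 × 30.60/335.65 = 866.1 MJ = 240.6 kWh.

241 kWh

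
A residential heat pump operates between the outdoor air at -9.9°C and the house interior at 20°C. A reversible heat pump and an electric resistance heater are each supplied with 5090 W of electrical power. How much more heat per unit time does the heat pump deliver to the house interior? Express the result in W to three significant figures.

In absolute terms T_C = 263.25 K and T_H = 293.15 K, so ΔT = 29.90 K.
COP_Carnot = T_H/ΔT = 293.15/29.90 = 9.804.
The heat pump delivers Q̇_H = COP × Ẇ = 49900 W; the resistance heater delivers Ẇ = 5090 W.
Extra = (COP − 1)·Ẇ = 44810 W.

44800 W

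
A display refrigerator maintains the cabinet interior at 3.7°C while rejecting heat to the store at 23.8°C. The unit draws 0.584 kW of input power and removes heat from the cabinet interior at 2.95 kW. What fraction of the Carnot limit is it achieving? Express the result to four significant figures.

COP_actual = Q̇_C/Ẇ = 2.950/0.5840 = 5.051.
In absolute terms T_C = 276.85 K and T_H = 296.95 K, so ΔT = 20.10 K.
COP_Carnot = T_C/ΔT = 276.85/20.10 = 13.77.
η_II = COP_actual/COP_Carnot = 5.051/13.77 = 0.3667.

0.3667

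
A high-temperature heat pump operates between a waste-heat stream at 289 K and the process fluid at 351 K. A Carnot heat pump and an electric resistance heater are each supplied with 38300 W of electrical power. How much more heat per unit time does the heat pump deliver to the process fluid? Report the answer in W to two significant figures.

The reservoir spacing is ΔT = 351 − 289 = 62.00 K.
COP_Carnot = T_H/ΔT = 351.00/62.00 = 5.661.
The heat pump delivers Q̇_H = COP × Ẇ = 216800 W; the resistance heater delivers Ẇ = 38300 W.
Extra = (COP − 1)·Ẇ = 178500 W.

180000 W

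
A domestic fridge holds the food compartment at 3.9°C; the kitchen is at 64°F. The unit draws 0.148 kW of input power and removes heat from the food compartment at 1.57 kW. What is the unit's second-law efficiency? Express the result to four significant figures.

COP_actual = Q̇_C/Ẇ = 1.570/0.1480 = 10.61.
In absolute terms T_C = 277.05 K and T_H = 290.93 K, so ΔT = 13.88 K.
COP_Carnot = T_C/ΔT = 277.05/13.88 = 19.96.
η_II = COP_actual/COP_Carnot = 10.61/19.96 = 0.5314.

0.5314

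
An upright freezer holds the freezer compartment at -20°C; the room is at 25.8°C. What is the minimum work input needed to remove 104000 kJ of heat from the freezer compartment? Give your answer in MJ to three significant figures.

In absolute terms T_C = 253.15 K and T_H = 298.95 K, so ΔT = 45.80 K.
The reversible limit is COP_R = T_C/ΔT = 5.527, so W_min = Q_C/COP = Q_C·ΔT/T_C.
W_min = 104000 × 45.80/253.15 = 18820 kJ = 18.82 MJ.

18.8 MJ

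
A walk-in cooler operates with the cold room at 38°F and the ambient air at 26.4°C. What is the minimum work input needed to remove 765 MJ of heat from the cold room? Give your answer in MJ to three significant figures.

63.8 MJ

In absolute terms T_C = 276.48 K and T_H = 299.55 K, so ΔT = 23.07 K.
The reversible limit is COP_R = T_C/ΔT = 11.99, so W_min = Q_C/COP = Q_C·ΔT/T_C.
W_min = 765.0 × 23.07/276.48 = 63.82 MJ.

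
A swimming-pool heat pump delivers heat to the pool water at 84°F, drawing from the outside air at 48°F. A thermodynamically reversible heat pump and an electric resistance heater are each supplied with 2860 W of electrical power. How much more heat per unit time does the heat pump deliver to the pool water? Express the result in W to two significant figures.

40000 W

In absolute terms T_C = 282.04 K and T_H = 302.04 K, so ΔT = 20.00 K.
COP_Carnot = T_H/ΔT = 302.04/20.00 = 15.10.
The heat pump delivers Q̇_H = COP × Ẇ = 43190 W; the resistance heater delivers Ẇ = 2860 W.
Extra = (COP − 1)·Ẇ = 40330 W.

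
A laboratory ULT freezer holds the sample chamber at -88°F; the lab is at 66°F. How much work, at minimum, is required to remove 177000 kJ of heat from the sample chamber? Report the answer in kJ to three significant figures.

73300 kJ

In absolute terms T_C = 206.48 K and T_H = 292.04 K, so ΔT = 85.56 K.
The reversible limit is COP_R = T_C/ΔT = 2.413, so W_min = Q_C/COP = Q_C·ΔT/T_C.
W_min = 177000 × 85.56/206.48 = 73340 kJ.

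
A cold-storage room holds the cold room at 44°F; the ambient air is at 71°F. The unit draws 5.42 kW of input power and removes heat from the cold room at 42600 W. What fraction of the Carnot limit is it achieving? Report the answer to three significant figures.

0.421

Converting, Q̇_C = 42600 W = 42.60 kW, so COP_actual = Q̇_C/Ẇ = 42.60/5.420 = 7.860.
In absolute terms T_C = 279.82 K and T_H = 294.82 K, so ΔT = 15.00 K.
COP_Carnot = T_C/ΔT = 279.82/15.00 = 18.65.
η_II = COP_actual/COP_Carnot = 7.860/18.65 = 0.4213.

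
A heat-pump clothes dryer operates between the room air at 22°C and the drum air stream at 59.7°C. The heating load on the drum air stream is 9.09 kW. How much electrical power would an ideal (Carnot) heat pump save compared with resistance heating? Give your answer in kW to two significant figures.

8.1 kW

In absolute terms T_C = 295.15 K and T_H = 332.85 K, so ΔT = 37.70 K.
COP_Carnot = T_H/ΔT = 332.85/37.70 = 8.829.
Resistance heating needs Ẇ_res = Q̇_H = 9.090 kW; the reversible heat pump needs only Ẇ_hp = Q̇_H/COP = 1.030 kW.
Saving = 9.090 − 1.030 = 8.060 kW.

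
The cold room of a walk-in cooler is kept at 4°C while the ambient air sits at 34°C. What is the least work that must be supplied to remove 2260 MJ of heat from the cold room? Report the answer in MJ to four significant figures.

In absolute terms T_C = 277.15 K and T_H = 307.15 K, so ΔT = 30.00 K.
The reversible limit is COP_R = T_C/ΔT = 9.238, so W_min = Q_C/COP = Q_C·ΔT/T_C.
W_min = 2260 × 30.00/277.15 = 244.6 MJ.

244.6 MJ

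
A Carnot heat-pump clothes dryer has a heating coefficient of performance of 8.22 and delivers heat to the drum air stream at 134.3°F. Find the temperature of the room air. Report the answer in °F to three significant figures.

COP_HP = T_H/(T_H − T_C) gives T_H − T_C = T_H/COP.
With T_H = 329.98 K, T_C = 329.98 × (1 − 1/8.22) = 289.84 K.
Converting, 289.84 K = 62.04°F.

62.0 °F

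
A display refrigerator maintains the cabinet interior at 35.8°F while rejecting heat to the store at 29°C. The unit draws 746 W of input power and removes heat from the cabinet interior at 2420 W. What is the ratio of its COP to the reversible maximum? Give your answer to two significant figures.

0.32

COP_actual = Q̇_C/Ẇ = 2420/746.0 = 3.244.
In absolute terms T_C = 275.26 K and T_H = 302.15 K, so ΔT = 26.89 K.
COP_Carnot = T_C/ΔT = 275.26/26.89 = 10.24.
η_II = COP_actual/COP_Carnot = 3.244/10.24 = 0.3169.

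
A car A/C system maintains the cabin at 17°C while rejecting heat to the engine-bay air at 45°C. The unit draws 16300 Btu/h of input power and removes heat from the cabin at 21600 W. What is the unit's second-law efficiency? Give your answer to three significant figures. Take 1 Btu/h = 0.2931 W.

Converting, Q̇_C = 21600 W = 73690 Btu/h, so COP_actual = Q̇_C/Ẇ = 73690/16300 = 4.521.
In absolute terms T_C = 290.15 K and T_H = 318.15 K, so ΔT = 28.00 K.
COP_Carnot = T_C/ΔT = 290.15/28.00 = 10.36.
η_II = COP_actual/COP_Carnot = 4.521/10.36 = 0.4363.

0.436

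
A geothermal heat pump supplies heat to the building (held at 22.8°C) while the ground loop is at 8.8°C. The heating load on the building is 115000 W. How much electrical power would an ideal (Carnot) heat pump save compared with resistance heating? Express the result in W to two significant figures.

110000 W

In absolute terms T_C = 281.95 K and T_H = 295.95 K, so ΔT = 14.00 K.
COP_Carnot = T_H/ΔT = 295.95/14.00 = 21.14.
Resistance heating needs Ẇ_res = Q̇_H = 115000 W; the reversible heat pump needs only Ẇ_hp = Q̇_H/COP = 5440 W.
Saving = 115000 − 5440 = 109600 W.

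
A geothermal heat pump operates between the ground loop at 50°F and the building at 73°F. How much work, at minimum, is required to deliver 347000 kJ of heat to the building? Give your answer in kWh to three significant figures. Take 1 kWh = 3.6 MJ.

4.16 kWh

In absolute terms T_C = 283.15 K and T_H = 295.93 K, so ΔT = 12.78 K.
The reversible limit is COP_HP = T_H/ΔT = 23.16, so W_min = Q_H/COP = Q_H·ΔT/T_H.
W_min = 347000 × 12.78/295.93 = 14980 kJ = 4.162 kWh.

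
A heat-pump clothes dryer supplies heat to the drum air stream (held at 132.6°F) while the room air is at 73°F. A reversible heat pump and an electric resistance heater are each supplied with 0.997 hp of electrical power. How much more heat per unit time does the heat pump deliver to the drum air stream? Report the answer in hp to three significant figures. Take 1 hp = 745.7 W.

8.91 hp

In absolute terms T_C = 295.93 K and T_H = 329.04 K, so ΔT = 33.11 K.
COP_Carnot = T_H/ΔT = 329.04/33.11 = 9.937.
The heat pump delivers Q̇_H = COP × Ẇ = 9.908 hp; the resistance heater delivers Ẇ = 0.9970 hp.
Extra = (COP − 1)·Ẇ = 8.911 hp.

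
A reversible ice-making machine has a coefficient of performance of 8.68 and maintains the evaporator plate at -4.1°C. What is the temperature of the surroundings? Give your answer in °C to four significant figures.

26.90 °C

COP_R = T_C/(T_H − T_C) gives T_H − T_C = T_C/COP.
With T_C = 269.05 K, T_H = 269.05 × (1 + 1/8.68) = 300.05 K.
Converting, 300.05 K = 26.90°C.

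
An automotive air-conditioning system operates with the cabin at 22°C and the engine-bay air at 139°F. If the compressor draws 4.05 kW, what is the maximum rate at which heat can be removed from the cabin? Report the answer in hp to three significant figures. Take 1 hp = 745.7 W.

42.8 hp

In absolute terms T_C = 295.15 K and T_H = 332.59 K, so ΔT = 37.44 K.
COP_Carnot = T_C/ΔT = 295.15/37.44 = 7.882.
Q̇_max = COP_Carnot × Ẇ = 7.882 × 4.050 kW = 31.92 kW = 42.81 hp.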